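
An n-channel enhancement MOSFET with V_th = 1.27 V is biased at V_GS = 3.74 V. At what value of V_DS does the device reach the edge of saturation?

The boundary between triode and saturation is V_DS = V_GS − V_th = V_ov.
V_ov = 3.74 − 1.27 = 2.47 V.

V_DS,sat = 2.47 V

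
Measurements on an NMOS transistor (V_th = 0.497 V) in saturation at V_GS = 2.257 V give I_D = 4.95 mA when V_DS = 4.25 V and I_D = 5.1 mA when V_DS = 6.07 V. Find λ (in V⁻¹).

With V_GS fixed, I_D ∝ (1 + λ V_DS) in saturation, so I_D2/I_D1 = (1 + λ V_DS2)/(1 + λ V_DS1).
5.1/4.95 = 1.03 = (1 + 6.07 λ)/(1 + 4.25 λ).
Solving: λ (I_D1 V_DS2 − I_D2 V_DS1) = I_D2 − I_D1, so λ = (5.1 − 4.95) / (4.95 × 6.07 − 5.1 × 4.25) = 0.15 / 8.37 = 0.0179 V⁻¹.

λ = 0.0179 V⁻¹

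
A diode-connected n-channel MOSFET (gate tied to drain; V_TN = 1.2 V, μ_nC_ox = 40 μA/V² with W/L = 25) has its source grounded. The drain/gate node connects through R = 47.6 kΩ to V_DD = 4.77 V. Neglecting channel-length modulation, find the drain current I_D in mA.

I_D = 0.0673 mA

With gate tied to drain, V_GS = V_DS ≥ V_GS − V_TN, so the device is in saturation.
k_n = μ_nC_ox · (W/L) = 1 mA/V².
KCL at the drain: ½ k_n (V_GS − V_TN)² = (V_DD − V_GS)/R.
Let x = V_GS − 1.2. Then 23.8 x² + x − 3.57 = 0, giving x = 0.367 V (positive root), so V_GS = 1.57 V.
I_D = (V_DD − V_GS)/R = (4.77 − 1.57) / 47.6 = 0.0673 mA.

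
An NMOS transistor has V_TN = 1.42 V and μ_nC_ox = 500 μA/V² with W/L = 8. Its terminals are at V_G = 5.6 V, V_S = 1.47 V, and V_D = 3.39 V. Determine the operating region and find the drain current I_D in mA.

Triode; I_D = 13.4 mA

V_GS = V_G − V_S = 5.6 − 1.47 = 4.13 V; V_DS = V_D − V_S = 3.39 − 1.47 = 1.92 V.
k_n = μ_nC_ox · (W/L) = 4 mA/V².
V_ov = V_GS − V_TN = 4.13 − 1.42 = 2.71 V.
Since V_DS = 1.92 V < V_ov = 2.71 V, the device is in the triode region.
I_D = k_n [V_ov · V_DS − ½ V_DS²] = 4 × [2.71 × 1.92 − 0.5 × 1.92²] = 13.4 mA.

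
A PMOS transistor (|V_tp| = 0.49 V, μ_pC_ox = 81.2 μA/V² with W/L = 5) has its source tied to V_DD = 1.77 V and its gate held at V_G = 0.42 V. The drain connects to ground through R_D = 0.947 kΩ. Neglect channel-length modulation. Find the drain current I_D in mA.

I_D = 0.150 mA

V_SG = V_DD − V_G = 1.77 − 0.42 = 1.35 V, so V_ov = 1.35 − 0.49 = 0.86 V.
k_p = μ_pC_ox · (W/L) = 0.406 mA/V².
Assume saturation: I_D = ½ k_p V_ov² = 0.5 × 0.406 × 0.86² = 0.15 mA, giving V_SD = V_DD − I_D R_D = 1.77 − 0.15 × 0.947 = 1.63 V.
V_SD = 1.63 V ≥ V_ov = 0.86 V, confirming saturation.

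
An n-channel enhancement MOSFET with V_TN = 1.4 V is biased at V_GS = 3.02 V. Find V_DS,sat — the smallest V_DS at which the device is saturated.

The boundary between triode and saturation is V_DS = V_GS − V_TN = V_ov.
V_ov = 3.02 − 1.4 = 1.62 V.

V_DS,sat = 1.62 V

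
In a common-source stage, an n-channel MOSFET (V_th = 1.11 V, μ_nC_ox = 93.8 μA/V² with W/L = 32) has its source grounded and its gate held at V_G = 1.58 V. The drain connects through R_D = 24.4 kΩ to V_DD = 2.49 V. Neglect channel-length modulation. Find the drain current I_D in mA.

V_GS = V_G = 1.58 V, so V_ov = 1.58 − 1.11 = 0.47 V.
k_n = μ_nC_ox · (W/L) = 3.002 mA/V².
Assume saturation: I_D = ½ k_n V_ov² = 0.5 × 3.002 × 0.47² = 0.332 mA, giving V_DS = V_DD − I_D R_D = 2.49 − 0.332 × 24.4 = -5.6 V.
But -5.6 V < V_ov = 0.47 V, so the device is actually in triode.
In triode I_D = k_n[V_ov V_DS − ½ V_DS²] and I_D = (V_DD − V_DS)/R_D. Equating: 36.6 V_DS² − 35.42 V_DS + 2.49 = 0, giving V_DS = 0.0763 V (the root below V_ov).
I_D = (2.49 − 0.0763) / 24.4 = 0.0989 mA.

I_D = 0.0989 mA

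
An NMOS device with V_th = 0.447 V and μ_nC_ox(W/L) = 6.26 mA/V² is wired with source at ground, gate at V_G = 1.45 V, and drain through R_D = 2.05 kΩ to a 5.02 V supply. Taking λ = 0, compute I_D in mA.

V_GS = V_G = 1.45 V, so V_ov = 1.45 − 0.447 = 1 V.
Assume saturation: I_D = ½ k_n V_ov² = 0.5 × 6.26 × 1² = 3.15 mA, giving V_DS = V_DD − I_D R_D = 5.02 − 3.15 × 2.05 = -1.44 V.
But -1.44 V < V_ov = 1 V, so the device is actually in triode.
In triode I_D = k_n[V_ov V_DS − ½ V_DS²] and I_D = (V_DD − V_DS)/R_D. Equating: 6.42 V_DS² − 13.87 V_DS + 5.02 = 0, giving V_DS = 0.46 V (the root below V_ov).
I_D = (5.02 − 0.46) / 2.05 = 2.22 mA.

I_D = 2.22 mA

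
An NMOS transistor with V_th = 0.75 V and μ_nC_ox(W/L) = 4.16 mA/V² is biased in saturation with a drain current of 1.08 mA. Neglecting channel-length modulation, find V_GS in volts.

V_GS = 1.47 V

In saturation I_D = ½ k_n (V_GS − V_th)², so V_GS − V_th = √(2 I_D / k_n) = √(2 × 1.08 / 4.16) = 0.721 V.
V_GS = 0.75 + 0.721 = 1.47 V.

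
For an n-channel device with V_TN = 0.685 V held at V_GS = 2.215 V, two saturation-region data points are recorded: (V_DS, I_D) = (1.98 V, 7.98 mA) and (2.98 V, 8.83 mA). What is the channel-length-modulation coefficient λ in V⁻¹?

With V_GS fixed, I_D ∝ (1 + λ V_DS) in saturation, so I_D2/I_D1 = (1 + λ V_DS2)/(1 + λ V_DS1).
8.83/7.98 = 1.107 = (1 + 2.98 λ)/(1 + 1.98 λ).
Solving: λ (I_D1 V_DS2 − I_D2 V_DS1) = I_D2 − I_D1, so λ = (8.83 − 7.98) / (7.98 × 2.98 − 8.83 × 1.98) = 0.85 / 6.3 = 0.135 V⁻¹.

λ = 0.135 V⁻¹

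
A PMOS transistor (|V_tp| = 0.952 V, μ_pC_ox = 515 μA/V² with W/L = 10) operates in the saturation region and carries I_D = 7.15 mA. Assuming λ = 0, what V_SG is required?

k_p = μ_pC_ox · (W/L) = 5.15 mA/V².
In saturation I_D = ½ k_p (V_SG − |V_tp|)², so V_SG − |V_tp| = √(2 I_D / k_p) = √(2 × 7.15 / 5.15) = 1.67 V.
V_SG = 0.952 + 1.67 = 2.62 V.

V_SG = 2.62 V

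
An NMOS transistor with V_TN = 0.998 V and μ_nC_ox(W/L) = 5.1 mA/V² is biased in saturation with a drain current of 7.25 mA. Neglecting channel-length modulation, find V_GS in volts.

In saturation I_D = ½ k_n (V_GS − V_TN)², so V_GS − V_TN = √(2 I_D / k_n) = √(2 × 7.25 / 5.1) = 1.69 V.
V_GS = 0.998 + 1.69 = 2.68 V.

V_GS = 2.68 V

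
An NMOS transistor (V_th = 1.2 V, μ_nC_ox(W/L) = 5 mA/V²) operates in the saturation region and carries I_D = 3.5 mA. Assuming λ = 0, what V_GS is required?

In saturation I_D = ½ k_n (V_GS − V_th)², so V_GS − V_th = √(2 I_D / k_n) = √(2 × 3.5 / 5) = 1.18 V.
V_GS = 1.2 + 1.18 = 2.38 V.

V_GS = 2.38 V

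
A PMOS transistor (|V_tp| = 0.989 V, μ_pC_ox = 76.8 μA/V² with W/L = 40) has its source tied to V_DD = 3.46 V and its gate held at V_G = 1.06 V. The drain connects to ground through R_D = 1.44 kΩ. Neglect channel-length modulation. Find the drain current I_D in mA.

I_D = 2.00 mA

V_SG = V_DD − V_G = 3.46 − 1.06 = 2.4 V, so V_ov = 2.4 − 0.989 = 1.41 V.
k_p = μ_pC_ox · (W/L) = 3.072 mA/V².
Assume saturation: I_D = ½ k_p V_ov² = 0.5 × 3.072 × 1.41² = 3.06 mA, giving V_SD = V_DD − I_D R_D = 3.46 − 3.06 × 1.44 = -0.944 V.
But -0.944 V < V_ov = 1.41 V, so the device is actually in triode.
In triode I_D = k_p[V_ov V_SD − ½ V_SD²] and I_D = (V_DD − V_SD)/R_D. Equating: 2.21 V_SD² − 7.242 V_SD + 3.46 = 0, giving V_SD = 0.581 V (the root below V_ov).
I_D = (3.46 − 0.581) / 1.44 = 2 mA.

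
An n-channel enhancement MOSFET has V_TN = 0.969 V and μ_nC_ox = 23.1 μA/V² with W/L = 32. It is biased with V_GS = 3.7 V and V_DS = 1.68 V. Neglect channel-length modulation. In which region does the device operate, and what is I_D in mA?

Triode; I_D = 2.35 mA

k_n = μ_nC_ox · (W/L) = 0.7392 mA/V².
V_ov = V_GS − V_TN = 3.7 − 0.969 = 2.73 V.
Since V_DS = 1.68 V < V_ov = 2.73 V, the device is in the triode region.
I_D = k_n [V_ov · V_DS − ½ V_DS²] = 0.7392 × [2.73 × 1.68 − 0.5 × 1.68²] = 2.35 mA.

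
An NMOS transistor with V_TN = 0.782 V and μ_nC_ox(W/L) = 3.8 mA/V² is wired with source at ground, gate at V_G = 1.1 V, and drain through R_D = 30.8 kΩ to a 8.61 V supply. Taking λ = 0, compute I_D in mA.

V_GS = V_G = 1.1 V, so V_ov = 1.1 − 0.782 = 0.318 V.
Assume saturation: I_D = ½ k_n V_ov² = 0.5 × 3.8 × 0.318² = 0.192 mA, giving V_DS = V_DD − I_D R_D = 8.61 − 0.192 × 30.8 = 2.69 V.
V_DS = 2.69 V ≥ V_ov = 0.318 V, confirming saturation.

I_D = 0.192 mA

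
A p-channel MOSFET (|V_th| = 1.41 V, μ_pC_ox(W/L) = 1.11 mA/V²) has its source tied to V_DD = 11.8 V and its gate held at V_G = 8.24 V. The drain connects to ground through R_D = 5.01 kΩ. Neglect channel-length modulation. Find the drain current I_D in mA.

V_SG = V_DD − V_G = 11.8 − 8.24 = 3.56 V, so V_ov = 3.56 − 1.41 = 2.15 V.
Assume saturation: I_D = ½ k_p V_ov² = 0.5 × 1.11 × 2.15² = 2.57 mA, giving V_SD = V_DD − I_D R_D = 11.8 − 2.57 × 5.01 = -1.05 V.
But -1.05 V < V_ov = 2.15 V, so the device is actually in triode.
In triode I_D = k_p[V_ov V_SD − ½ V_SD²] and I_D = (V_DD − V_SD)/R_D. Equating: 2.78 V_SD² − 12.96 V_SD + 11.8 = 0, giving V_SD = 1.24 V (the root below V_ov).
I_D = (11.8 − 1.24) / 5.01 = 2.11 mA.

I_D = 2.11 mA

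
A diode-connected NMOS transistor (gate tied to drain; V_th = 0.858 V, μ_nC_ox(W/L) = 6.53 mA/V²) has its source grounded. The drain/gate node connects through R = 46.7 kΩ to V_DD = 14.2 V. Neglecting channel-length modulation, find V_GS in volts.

With gate tied to drain, V_GS = V_DS ≥ V_GS − V_th, so the device is in saturation.
KCL at the drain: ½ k_n (V_GS − V_th)² = (V_DD − V_GS)/R.
Let x = V_GS − 0.858. Then 152 x² + x − 13.34 = 0, giving x = 0.293 V (positive root), so V_GS = 1.15 V.
I_D = (V_DD − V_GS)/R = (14.2 − 1.15) / 46.7 = 0.279 mA.

V_GS = 1.15 V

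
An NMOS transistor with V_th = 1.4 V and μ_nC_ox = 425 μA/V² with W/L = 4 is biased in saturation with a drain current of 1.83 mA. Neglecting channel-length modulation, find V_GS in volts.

V_GS = 2.87 V

k_n = μ_nC_ox · (W/L) = 1.7 mA/V².
In saturation I_D = ½ k_n (V_GS − V_th)², so V_GS − V_th = √(2 I_D / k_n) = √(2 × 1.83 / 1.7) = 1.47 V.
V_GS = 1.4 + 1.47 = 2.87 V.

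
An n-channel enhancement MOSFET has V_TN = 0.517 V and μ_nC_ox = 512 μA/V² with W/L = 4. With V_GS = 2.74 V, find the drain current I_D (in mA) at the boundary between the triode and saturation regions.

At the boundary V_DS = V_ov = V_GS − V_TN = 2.74 − 0.517 = 2.22 V.
k_n = μ_nC_ox · (W/L) = 2.048 mA/V².
I_D = ½ k_n V_ov² = 0.5 × 2.048 × 2.22² = 5.06 mA.

I_D = 5.06 mA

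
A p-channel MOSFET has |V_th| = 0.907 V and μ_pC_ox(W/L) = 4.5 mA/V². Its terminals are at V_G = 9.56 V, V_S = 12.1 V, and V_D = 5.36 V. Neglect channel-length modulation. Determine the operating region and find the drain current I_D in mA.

Saturation; I_D = 6.00 mA

V_SG = V_S − V_G = 12.1 − 9.56 = 2.54 V; V_SD = V_S − V_D = 12.1 − 5.36 = 6.74 V.
V_ov = V_SG − |V_th| = 2.54 − 0.907 = 1.63 V.
Since V_SD = 6.74 V ≥ V_ov = 1.63 V, the device is in saturation.
I_D = ½ k_p V_ov² = 0.5 × 4.5 × 1.63² = 6 mA.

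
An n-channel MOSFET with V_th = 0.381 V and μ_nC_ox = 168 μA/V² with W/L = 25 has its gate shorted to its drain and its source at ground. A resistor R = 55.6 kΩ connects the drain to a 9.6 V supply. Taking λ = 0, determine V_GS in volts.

V_GS = 0.658 V

With gate tied to drain, V_GS = V_DS ≥ V_GS − V_th, so the device is in saturation.
k_n = μ_nC_ox · (W/L) = 4.2 mA/V².
KCL at the drain: ½ k_n (V_GS − V_th)² = (V_DD − V_GS)/R.
Let x = V_GS − 0.381. Then 117 x² + x − 9.219 = 0, giving x = 0.277 V (positive root), so V_GS = 0.658 V.
I_D = (V_DD − V_GS)/R = (9.6 − 0.658) / 55.6 = 0.161 mA.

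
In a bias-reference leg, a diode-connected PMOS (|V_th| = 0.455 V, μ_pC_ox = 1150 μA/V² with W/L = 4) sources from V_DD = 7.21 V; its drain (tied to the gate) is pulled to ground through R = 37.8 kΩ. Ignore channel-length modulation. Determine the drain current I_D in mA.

I_D = 0.171 mA

With gate tied to drain, V_SG = V_SD ≥ V_SG − |V_th|, so the device is in saturation.
k_p = μ_pC_ox · (W/L) = 4.6 mA/V².
KCL at the drain: ½ k_p (V_SG − |V_th|)² = (V_DD − V_SG)/R.
Let x = V_SG − 0.455. Then 86.9 x² + x − 6.755 = 0, giving x = 0.273 V (positive root), so V_SG = 0.728 V.
I_D = (V_DD − V_SG)/R = (7.21 − 0.728) / 37.8 = 0.171 mA.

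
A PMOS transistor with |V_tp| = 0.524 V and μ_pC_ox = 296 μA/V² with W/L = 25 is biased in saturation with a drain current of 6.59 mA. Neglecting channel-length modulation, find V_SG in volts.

V_SG = 1.86 V

k_p = μ_pC_ox · (W/L) = 7.4 mA/V².
In saturation I_D = ½ k_p (V_SG − |V_tp|)², so V_SG − |V_tp| = √(2 I_D / k_p) = √(2 × 6.59 / 7.4) = 1.33 V.
V_SG = 0.524 + 1.33 = 1.86 V.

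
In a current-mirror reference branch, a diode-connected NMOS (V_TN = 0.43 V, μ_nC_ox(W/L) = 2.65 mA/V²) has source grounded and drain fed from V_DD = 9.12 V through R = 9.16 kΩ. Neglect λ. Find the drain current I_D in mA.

I_D = 0.861 mA

With gate tied to drain, V_GS = V_DS ≥ V_GS − V_TN, so the device is in saturation.
KCL at the drain: ½ k_n (V_GS − V_TN)² = (V_DD − V_GS)/R.
Let x = V_GS − 0.43. Then 12.1 x² + x − 8.69 = 0, giving x = 0.806 V (positive root), so V_GS = 1.24 V.
I_D = (V_DD − V_GS)/R = (9.12 − 1.24) / 9.16 = 0.861 mA.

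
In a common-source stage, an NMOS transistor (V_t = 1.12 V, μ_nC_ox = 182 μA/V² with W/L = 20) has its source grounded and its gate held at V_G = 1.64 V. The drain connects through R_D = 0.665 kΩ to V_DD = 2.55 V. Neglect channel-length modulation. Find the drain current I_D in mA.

V_GS = V_G = 1.64 V, so V_ov = 1.64 − 1.12 = 0.52 V.
k_n = μ_nC_ox · (W/L) = 3.64 mA/V².
Assume saturation: I_D = ½ k_n V_ov² = 0.5 × 3.64 × 0.52² = 0.492 mA, giving V_DS = V_DD − I_D R_D = 2.55 − 0.492 × 0.665 = 2.22 V.
V_DS = 2.22 V ≥ V_ov = 0.52 V, confirming saturation.

I_D = 0.492 mA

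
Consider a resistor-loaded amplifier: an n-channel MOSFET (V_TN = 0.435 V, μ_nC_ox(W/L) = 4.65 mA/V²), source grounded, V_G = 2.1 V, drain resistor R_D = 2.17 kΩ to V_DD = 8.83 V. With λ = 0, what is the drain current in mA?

I_D = 3.79 mA

V_GS = V_G = 2.1 V, so V_ov = 2.1 − 0.435 = 1.67 V.
Assume saturation: I_D = ½ k_n V_ov² = 0.5 × 4.65 × 1.67² = 6.45 mA, giving V_DS = V_DD − I_D R_D = 8.83 − 6.45 × 2.17 = -5.16 V.
But -5.16 V < V_ov = 1.67 V, so the device is actually in triode.
In triode I_D = k_n[V_ov V_DS − ½ V_DS²] and I_D = (V_DD − V_DS)/R_D. Equating: 5.05 V_DS² − 17.8 V_DS + 8.83 = 0, giving V_DS = 0.597 V (the root below V_ov).
I_D = (8.83 − 0.597) / 2.17 = 3.79 mA.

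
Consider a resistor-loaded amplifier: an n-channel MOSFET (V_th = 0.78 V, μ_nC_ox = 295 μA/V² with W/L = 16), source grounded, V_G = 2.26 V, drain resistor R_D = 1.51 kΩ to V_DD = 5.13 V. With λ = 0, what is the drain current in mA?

V_GS = V_G = 2.26 V, so V_ov = 2.26 − 0.78 = 1.48 V.
k_n = μ_nC_ox · (W/L) = 4.72 mA/V².
Assume saturation: I_D = ½ k_n V_ov² = 0.5 × 4.72 × 1.48² = 5.17 mA, giving V_DS = V_DD − I_D R_D = 5.13 − 5.17 × 1.51 = -2.68 V.
But -2.68 V < V_ov = 1.48 V, so the device is actually in triode.
In triode I_D = k_n[V_ov V_DS − ½ V_DS²] and I_D = (V_DD − V_DS)/R_D. Equating: 3.56 V_DS² − 11.55 V_DS + 5.13 = 0, giving V_DS = 0.531 V (the root below V_ov).
I_D = (5.13 − 0.531) / 1.51 = 3.05 mA.

I_D = 3.05 mA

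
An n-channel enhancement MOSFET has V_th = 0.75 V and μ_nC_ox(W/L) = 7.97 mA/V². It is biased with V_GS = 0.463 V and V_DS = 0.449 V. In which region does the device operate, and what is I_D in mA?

Cutoff; I_D = 0 mA

V_GS = 0.463 V < V_th = 0.75 V, so the transistor is in cutoff.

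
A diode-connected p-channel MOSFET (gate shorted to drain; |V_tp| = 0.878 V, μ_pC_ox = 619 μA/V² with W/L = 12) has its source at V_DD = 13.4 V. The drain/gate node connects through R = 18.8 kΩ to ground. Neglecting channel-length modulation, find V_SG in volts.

V_SG = 1.29 V

With gate tied to drain, V_SG = V_SD ≥ V_SG − |V_tp|, so the device is in saturation.
k_p = μ_pC_ox · (W/L) = 7.428 mA/V².
KCL at the drain: ½ k_p (V_SG − |V_tp|)² = (V_DD − V_SG)/R.
Let x = V_SG − 0.878. Then 69.8 x² + x − 12.52 = 0, giving x = 0.416 V (positive root), so V_SG = 1.29 V.
I_D = (V_DD − V_SG)/R = (13.4 − 1.29) / 18.8 = 0.644 mA.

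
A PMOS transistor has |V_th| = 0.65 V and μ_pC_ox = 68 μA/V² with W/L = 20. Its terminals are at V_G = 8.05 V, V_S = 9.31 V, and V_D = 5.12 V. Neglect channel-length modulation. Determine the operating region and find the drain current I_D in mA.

Saturation; I_D = 0.253 mA

V_SG = V_S − V_G = 9.31 − 8.05 = 1.26 V; V_SD = V_S − V_D = 9.31 − 5.12 = 4.19 V.
k_p = μ_pC_ox · (W/L) = 1.36 mA/V².
V_ov = V_SG − |V_th| = 1.26 − 0.65 = 0.61 V.
Since V_SD = 4.19 V ≥ V_ov = 0.61 V, the device is in saturation.
I_D = ½ k_p V_ov² = 0.5 × 1.36 × 0.61² = 0.253 mA.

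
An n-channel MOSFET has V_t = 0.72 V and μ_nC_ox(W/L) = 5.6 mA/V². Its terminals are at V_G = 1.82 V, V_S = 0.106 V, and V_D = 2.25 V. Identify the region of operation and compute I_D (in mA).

V_GS = V_G − V_S = 1.82 − 0.106 = 1.71 V; V_DS = V_D − V_S = 2.25 − 0.106 = 2.14 V.
V_ov = V_GS − V_t = 1.71 − 0.72 = 0.994 V.
Since V_DS = 2.14 V ≥ V_ov = 0.994 V, the device is in saturation.
I_D = ½ k_n V_ov² = 0.5 × 5.6 × 0.994² = 2.77 mA.

Saturation; I_D = 2.77 mA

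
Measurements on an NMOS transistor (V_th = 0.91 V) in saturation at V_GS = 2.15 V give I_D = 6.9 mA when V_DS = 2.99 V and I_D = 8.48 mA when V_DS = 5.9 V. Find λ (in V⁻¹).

With V_GS fixed, I_D ∝ (1 + λ V_DS) in saturation, so I_D2/I_D1 = (1 + λ V_DS2)/(1 + λ V_DS1).
8.48/6.9 = 1.229 = (1 + 5.9 λ)/(1 + 2.99 λ).
Solving: λ (I_D1 V_DS2 − I_D2 V_DS1) = I_D2 − I_D1, so λ = (8.48 − 6.9) / (6.9 × 5.9 − 8.48 × 2.99) = 1.58 / 15.4 = 0.103 V⁻¹.

λ = 0.103 V⁻¹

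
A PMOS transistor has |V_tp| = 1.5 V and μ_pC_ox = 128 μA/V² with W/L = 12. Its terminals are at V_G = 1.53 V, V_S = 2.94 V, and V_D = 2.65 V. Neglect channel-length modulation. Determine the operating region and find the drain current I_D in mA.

V_SG = V_S − V_G = 2.94 − 1.53 = 1.41 V; V_SD = V_S − V_D = 2.94 − 2.65 = 0.29 V.
V_SG = 1.41 V < |V_tp| = 1.5 V, so the transistor is in cutoff.

Cutoff; I_D = 0 mA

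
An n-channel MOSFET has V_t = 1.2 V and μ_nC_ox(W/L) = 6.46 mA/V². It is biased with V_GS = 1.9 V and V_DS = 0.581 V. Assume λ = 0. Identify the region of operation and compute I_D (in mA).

Triode; I_D = 1.54 mA

V_ov = V_GS − V_t = 1.9 − 1.2 = 0.7 V.
Since V_DS = 0.581 V < V_ov = 0.7 V, the device is in the triode region.
I_D = k_n [V_ov · V_DS − ½ V_DS²] = 6.46 × [0.7 × 0.581 − 0.5 × 0.581²] = 1.54 mA.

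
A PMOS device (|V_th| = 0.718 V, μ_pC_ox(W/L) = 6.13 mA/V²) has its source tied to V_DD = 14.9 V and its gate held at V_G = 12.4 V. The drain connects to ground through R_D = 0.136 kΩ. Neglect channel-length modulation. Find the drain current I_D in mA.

V_SG = V_DD − V_G = 14.9 − 12.4 = 2.5 V, so V_ov = 2.5 − 0.718 = 1.78 V.
Assume saturation: I_D = ½ k_p V_ov² = 0.5 × 6.13 × 1.78² = 9.73 mA, giving V_SD = V_DD − I_D R_D = 14.9 − 9.73 × 0.136 = 13.6 V.
V_SD = 13.6 V ≥ V_ov = 1.78 V, confirming saturation.

I_D = 9.73 mA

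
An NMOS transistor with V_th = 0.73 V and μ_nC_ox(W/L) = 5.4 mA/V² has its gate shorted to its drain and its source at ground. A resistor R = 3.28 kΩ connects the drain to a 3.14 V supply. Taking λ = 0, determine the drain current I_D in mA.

With gate tied to drain, V_GS = V_DS ≥ V_GS − V_th, so the device is in saturation.
KCL at the drain: ½ k_n (V_GS − V_th)² = (V_DD − V_GS)/R.
Let x = V_GS − 0.73. Then 8.86 x² + x − 2.41 = 0, giving x = 0.468 V (positive root), so V_GS = 1.2 V.
I_D = (V_DD − V_GS)/R = (3.14 − 1.2) / 3.28 = 0.592 mA.

I_D = 0.592 mA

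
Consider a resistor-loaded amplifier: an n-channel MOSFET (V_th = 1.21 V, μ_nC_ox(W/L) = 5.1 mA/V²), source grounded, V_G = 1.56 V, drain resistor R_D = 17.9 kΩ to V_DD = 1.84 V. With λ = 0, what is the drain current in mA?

I_D = 0.0994 mA

V_GS = V_G = 1.56 V, so V_ov = 1.56 − 1.21 = 0.35 V.
Assume saturation: I_D = ½ k_n V_ov² = 0.5 × 5.1 × 0.35² = 0.312 mA, giving V_DS = V_DD − I_D R_D = 1.84 − 0.312 × 17.9 = -3.75 V.
But -3.75 V < V_ov = 0.35 V, so the device is actually in triode.
In triode I_D = k_n[V_ov V_DS − ½ V_DS²] and I_D = (V_DD − V_DS)/R_D. Equating: 45.6 V_DS² − 32.95 V_DS + 1.84 = 0, giving V_DS = 0.061 V (the root below V_ov).
I_D = (1.84 − 0.061) / 17.9 = 0.0994 mA.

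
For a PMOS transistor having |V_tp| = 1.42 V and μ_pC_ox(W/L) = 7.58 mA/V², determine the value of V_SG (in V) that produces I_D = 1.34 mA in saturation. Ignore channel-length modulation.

V_SG = 2.01 V

In saturation I_D = ½ k_p (V_SG − |V_tp|)², so V_SG − |V_tp| = √(2 I_D / k_p) = √(2 × 1.34 / 7.58) = 0.595 V.
V_SG = 1.42 + 0.595 = 2.01 V.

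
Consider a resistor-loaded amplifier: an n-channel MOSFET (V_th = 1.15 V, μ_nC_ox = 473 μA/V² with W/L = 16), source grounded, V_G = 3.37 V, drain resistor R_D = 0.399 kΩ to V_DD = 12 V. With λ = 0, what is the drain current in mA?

I_D = 18.6 mA

V_GS = V_G = 3.37 V, so V_ov = 3.37 − 1.15 = 2.22 V.
k_n = μ_nC_ox · (W/L) = 7.568 mA/V².
Assume saturation: I_D = ½ k_n V_ov² = 0.5 × 7.568 × 2.22² = 18.6 mA, giving V_DS = V_DD − I_D R_D = 12 − 18.6 × 0.399 = 4.56 V.
V_DS = 4.56 V ≥ V_ov = 2.22 V, confirming saturation.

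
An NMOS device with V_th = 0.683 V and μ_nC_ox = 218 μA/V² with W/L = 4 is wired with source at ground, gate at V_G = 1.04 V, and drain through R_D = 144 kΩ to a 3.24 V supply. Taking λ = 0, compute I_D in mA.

I_D = 0.0219 mA

V_GS = V_G = 1.04 V, so V_ov = 1.04 − 0.683 = 0.357 V.
k_n = μ_nC_ox · (W/L) = 0.872 mA/V².
Assume saturation: I_D = ½ k_n V_ov² = 0.5 × 0.872 × 0.357² = 0.0556 mA, giving V_DS = V_DD − I_D R_D = 3.24 − 0.0556 × 144 = -4.76 V.
But -4.76 V < V_ov = 0.357 V, so the device is actually in triode.
In triode I_D = k_n[V_ov V_DS − ½ V_DS²] and I_D = (V_DD − V_DS)/R_D. Equating: 62.8 V_DS² − 45.83 V_DS + 3.24 = 0, giving V_DS = 0.0793 V (the root below V_ov).
I_D = (3.24 − 0.0793) / 144 = 0.0219 mA.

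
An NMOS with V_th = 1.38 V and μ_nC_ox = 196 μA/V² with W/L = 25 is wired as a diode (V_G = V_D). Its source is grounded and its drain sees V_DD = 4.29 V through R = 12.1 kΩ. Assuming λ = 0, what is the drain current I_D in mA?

With gate tied to drain, V_GS = V_DS ≥ V_GS − V_th, so the device is in saturation.
k_n = μ_nC_ox · (W/L) = 4.9 mA/V².
KCL at the drain: ½ k_n (V_GS − V_th)² = (V_DD − V_GS)/R.
Let x = V_GS − 1.38. Then 29.6 x² + x − 2.91 = 0, giving x = 0.297 V (positive root), so V_GS = 1.68 V.
I_D = (V_DD − V_GS)/R = (4.29 − 1.68) / 12.1 = 0.216 mA.

I_D = 0.216 mA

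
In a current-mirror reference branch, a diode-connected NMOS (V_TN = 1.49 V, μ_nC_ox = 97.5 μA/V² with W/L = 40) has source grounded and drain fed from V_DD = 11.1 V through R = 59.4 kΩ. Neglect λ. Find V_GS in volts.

With gate tied to drain, V_GS = V_DS ≥ V_GS − V_TN, so the device is in saturation.
k_n = μ_nC_ox · (W/L) = 3.9 mA/V².
KCL at the drain: ½ k_n (V_GS − V_TN)² = (V_DD − V_GS)/R.
Let x = V_GS − 1.49. Then 116 x² + x − 9.61 = 0, giving x = 0.284 V (positive root), so V_GS = 1.77 V.
I_D = (V_DD − V_GS)/R = (11.1 − 1.77) / 59.4 = 0.157 mA.

V_GS = 1.77 V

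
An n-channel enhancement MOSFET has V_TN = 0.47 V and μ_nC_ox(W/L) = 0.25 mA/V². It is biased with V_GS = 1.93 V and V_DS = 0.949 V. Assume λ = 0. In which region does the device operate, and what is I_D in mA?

V_ov = V_GS − V_TN = 1.93 − 0.47 = 1.46 V.
Since V_DS = 0.949 V < V_ov = 1.46 V, the device is in the triode region.
I_D = k_n [V_ov · V_DS − ½ V_DS²] = 0.25 × [1.46 × 0.949 − 0.5 × 0.949²] = 0.234 mA.

Triode; I_D = 0.234 mA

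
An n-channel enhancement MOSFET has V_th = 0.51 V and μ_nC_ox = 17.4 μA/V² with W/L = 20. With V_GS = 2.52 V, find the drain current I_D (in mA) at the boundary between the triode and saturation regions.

I_D = 0.703 mA

At the boundary V_DS = V_ov = V_GS − V_th = 2.52 − 0.51 = 2.01 V.
k_n = μ_nC_ox · (W/L) = 0.348 mA/V².
I_D = ½ k_n V_ov² = 0.5 × 0.348 × 2.01² = 0.703 mA.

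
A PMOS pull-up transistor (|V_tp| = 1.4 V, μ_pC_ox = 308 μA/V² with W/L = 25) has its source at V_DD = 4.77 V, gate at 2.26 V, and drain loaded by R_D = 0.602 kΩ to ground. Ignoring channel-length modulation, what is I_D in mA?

V_SG = V_DD − V_G = 4.77 − 2.26 = 2.51 V, so V_ov = 2.51 − 1.4 = 1.11 V.
k_p = μ_pC_ox · (W/L) = 7.7 mA/V².
Assume saturation: I_D = ½ k_p V_ov² = 0.5 × 7.7 × 1.11² = 4.74 mA, giving V_SD = V_DD − I_D R_D = 4.77 − 4.74 × 0.602 = 1.91 V.
V_SD = 1.91 V ≥ V_ov = 1.11 V, confirming saturation.

I_D = 4.74 mA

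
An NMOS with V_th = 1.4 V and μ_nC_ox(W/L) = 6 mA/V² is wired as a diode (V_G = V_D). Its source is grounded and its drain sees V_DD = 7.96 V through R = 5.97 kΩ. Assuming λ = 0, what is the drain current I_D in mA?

With gate tied to drain, V_GS = V_DS ≥ V_GS − V_th, so the device is in saturation.
KCL at the drain: ½ k_n (V_GS − V_th)² = (V_DD − V_GS)/R.
Let x = V_GS − 1.4. Then 17.9 x² + x − 6.56 = 0, giving x = 0.578 V (positive root), so V_GS = 1.98 V.
I_D = (V_DD − V_GS)/R = (7.96 − 1.98) / 5.97 = 1 mA.

I_D = 1.00 mA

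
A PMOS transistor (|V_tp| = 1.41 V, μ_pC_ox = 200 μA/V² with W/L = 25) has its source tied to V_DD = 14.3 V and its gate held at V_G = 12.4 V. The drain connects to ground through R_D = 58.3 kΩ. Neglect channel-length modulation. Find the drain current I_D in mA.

V_SG = V_DD − V_G = 14.3 − 12.4 = 1.9 V, so V_ov = 1.9 − 1.41 = 0.49 V.
k_p = μ_pC_ox · (W/L) = 5 mA/V².
Assume saturation: I_D = ½ k_p V_ov² = 0.5 × 5 × 0.49² = 0.6 mA, giving V_SD = V_DD − I_D R_D = 14.3 − 0.6 × 58.3 = -20.7 V.
But -20.7 V < V_ov = 0.49 V, so the device is actually in triode.
In triode I_D = k_p[V_ov V_SD − ½ V_SD²] and I_D = (V_DD − V_SD)/R_D. Equating: 146 V_SD² − 143.8 V_SD + 14.3 = 0, giving V_SD = 0.112 V (the root below V_ov).
I_D = (14.3 − 0.112) / 58.3 = 0.243 mA.

I_D = 0.243 mA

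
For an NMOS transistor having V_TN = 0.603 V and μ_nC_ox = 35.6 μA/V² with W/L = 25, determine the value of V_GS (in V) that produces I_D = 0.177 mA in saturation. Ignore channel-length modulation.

V_GS = 1.23 V

k_n = μ_nC_ox · (W/L) = 0.89 mA/V².
In saturation I_D = ½ k_n (V_GS − V_TN)², so V_GS − V_TN = √(2 I_D / k_n) = √(2 × 0.177 / 0.89) = 0.631 V.
V_GS = 0.603 + 0.631 = 1.23 V.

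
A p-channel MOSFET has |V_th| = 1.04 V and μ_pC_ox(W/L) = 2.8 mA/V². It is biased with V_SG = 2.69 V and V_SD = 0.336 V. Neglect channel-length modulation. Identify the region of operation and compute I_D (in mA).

V_ov = V_SG − |V_th| = 2.69 − 1.04 = 1.65 V.
Since V_SD = 0.336 V < V_ov = 1.65 V, the device is in the triode region.
I_D = k_p [V_ov · V_SD − ½ V_SD²] = 2.8 × [1.65 × 0.336 − 0.5 × 0.336²] = 1.39 mA.

Triode; I_D = 1.39 mA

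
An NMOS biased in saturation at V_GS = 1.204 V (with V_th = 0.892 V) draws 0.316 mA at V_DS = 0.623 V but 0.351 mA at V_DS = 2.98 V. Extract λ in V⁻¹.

λ = 0.0484 V⁻¹

With V_GS fixed, I_D ∝ (1 + λ V_DS) in saturation, so I_D2/I_D1 = (1 + λ V_DS2)/(1 + λ V_DS1).
0.351/0.316 = 1.111 = (1 + 2.98 λ)/(1 + 0.623 λ).
Solving: λ (I_D1 V_DS2 − I_D2 V_DS1) = I_D2 − I_D1, so λ = (0.351 − 0.316) / (0.316 × 2.98 − 0.351 × 0.623) = 0.035 / 0.723 = 0.0484 V⁻¹.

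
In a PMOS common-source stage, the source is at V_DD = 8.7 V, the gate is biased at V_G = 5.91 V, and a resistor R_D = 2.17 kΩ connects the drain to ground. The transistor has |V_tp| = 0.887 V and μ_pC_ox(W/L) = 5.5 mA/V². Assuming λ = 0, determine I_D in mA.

I_D = 3.82 mA

V_SG = V_DD − V_G = 8.7 − 5.91 = 2.79 V, so V_ov = 2.79 − 0.887 = 1.9 V.
Assume saturation: I_D = ½ k_p V_ov² = 0.5 × 5.5 × 1.9² = 9.96 mA, giving V_SD = V_DD − I_D R_D = 8.7 − 9.96 × 2.17 = -12.9 V.
But -12.9 V < V_ov = 1.9 V, so the device is actually in triode.
In triode I_D = k_p[V_ov V_SD − ½ V_SD²] and I_D = (V_DD − V_SD)/R_D. Equating: 5.97 V_SD² − 23.71 V_SD + 8.7 = 0, giving V_SD = 0.409 V (the root below V_ov).
I_D = (8.7 − 0.409) / 2.17 = 3.82 mA.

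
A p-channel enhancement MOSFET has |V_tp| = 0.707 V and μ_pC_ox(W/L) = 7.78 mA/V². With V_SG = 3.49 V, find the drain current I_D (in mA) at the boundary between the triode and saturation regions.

I_D = 30.1 mA

At the boundary V_SD = V_ov = V_SG − |V_tp| = 3.49 − 0.707 = 2.78 V.
I_D = ½ k_p V_ov² = 0.5 × 7.78 × 2.78² = 30.1 mA.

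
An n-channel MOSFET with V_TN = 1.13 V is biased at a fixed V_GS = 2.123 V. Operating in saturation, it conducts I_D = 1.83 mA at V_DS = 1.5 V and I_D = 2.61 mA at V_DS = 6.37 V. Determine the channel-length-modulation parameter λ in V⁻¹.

λ = 0.101 V⁻¹

With V_GS fixed, I_D ∝ (1 + λ V_DS) in saturation, so I_D2/I_D1 = (1 + λ V_DS2)/(1 + λ V_DS1).
2.61/1.83 = 1.426 = (1 + 6.37 λ)/(1 + 1.5 λ).
Solving: λ (I_D1 V_DS2 − I_D2 V_DS1) = I_D2 − I_D1, so λ = (2.61 − 1.83) / (1.83 × 6.37 − 2.61 × 1.5) = 0.78 / 7.74 = 0.101 V⁻¹.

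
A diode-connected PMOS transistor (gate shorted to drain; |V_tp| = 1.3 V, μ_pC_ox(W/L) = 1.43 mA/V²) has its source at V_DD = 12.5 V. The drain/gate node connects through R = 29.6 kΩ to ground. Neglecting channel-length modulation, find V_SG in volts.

V_SG = 2.00 V

With gate tied to drain, V_SG = V_SD ≥ V_SG − |V_tp|, so the device is in saturation.
KCL at the drain: ½ k_p (V_SG − |V_tp|)² = (V_DD − V_SG)/R.
Let x = V_SG − 1.3. Then 21.2 x² + x − 11.2 = 0, giving x = 0.704 V (positive root), so V_SG = 2 V.
I_D = (V_DD − V_SG)/R = (12.5 − 2) / 29.6 = 0.355 mA.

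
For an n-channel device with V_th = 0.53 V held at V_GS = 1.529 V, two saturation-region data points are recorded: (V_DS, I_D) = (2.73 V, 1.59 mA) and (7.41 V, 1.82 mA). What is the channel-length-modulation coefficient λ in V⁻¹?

λ = 0.0338 V⁻¹

With V_GS fixed, I_D ∝ (1 + λ V_DS) in saturation, so I_D2/I_D1 = (1 + λ V_DS2)/(1 + λ V_DS1).
1.82/1.59 = 1.145 = (1 + 7.41 λ)/(1 + 2.73 λ).
Solving: λ (I_D1 V_DS2 − I_D2 V_DS1) = I_D2 − I_D1, so λ = (1.82 − 1.59) / (1.59 × 7.41 − 1.82 × 2.73) = 0.23 / 6.81 = 0.0338 V⁻¹.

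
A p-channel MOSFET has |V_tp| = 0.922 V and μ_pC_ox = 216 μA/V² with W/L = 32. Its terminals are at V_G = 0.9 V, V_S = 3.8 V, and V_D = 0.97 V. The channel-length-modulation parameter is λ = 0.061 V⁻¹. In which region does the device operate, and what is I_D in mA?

V_SG = V_S − V_G = 3.8 − 0.9 = 2.9 V; V_SD = V_S − V_D = 3.8 − 0.97 = 2.83 V.
k_p = μ_pC_ox · (W/L) = 6.912 mA/V².
V_ov = V_SG − |V_tp| = 2.9 − 0.922 = 1.98 V.
Since V_SD = 2.83 V ≥ V_ov = 1.98 V, the device is in saturation.
I_D = ½ k_p V_ov² (1 + λ V_SD) = 0.5 × 6.912 × 1.98² × (1 + 0.061 × 2.83) = 15.9 mA.

Saturation; I_D = 15.9 mA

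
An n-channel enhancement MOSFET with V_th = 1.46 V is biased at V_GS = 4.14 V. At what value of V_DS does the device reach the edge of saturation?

The boundary between triode and saturation is V_DS = V_GS − V_th = V_ov.
V_ov = 4.14 − 1.46 = 2.68 V.

V_DS,sat = 2.68 V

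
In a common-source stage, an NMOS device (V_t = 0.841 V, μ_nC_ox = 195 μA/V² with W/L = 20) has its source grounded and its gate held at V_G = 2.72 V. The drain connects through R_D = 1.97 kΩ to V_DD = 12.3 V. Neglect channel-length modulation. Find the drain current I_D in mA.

I_D = 5.69 mA

V_GS = V_G = 2.72 V, so V_ov = 2.72 − 0.841 = 1.88 V.
k_n = μ_nC_ox · (W/L) = 3.9 mA/V².
Assume saturation: I_D = ½ k_n V_ov² = 0.5 × 3.9 × 1.88² = 6.88 mA, giving V_DS = V_DD − I_D R_D = 12.3 − 6.88 × 1.97 = -1.26 V.
But -1.26 V < V_ov = 1.88 V, so the device is actually in triode.
In triode I_D = k_n[V_ov V_DS − ½ V_DS²] and I_D = (V_DD − V_DS)/R_D. Equating: 3.84 V_DS² − 15.44 V_DS + 12.3 = 0, giving V_DS = 1.1 V (the root below V_ov).
I_D = (12.3 − 1.1) / 1.97 = 5.69 mA.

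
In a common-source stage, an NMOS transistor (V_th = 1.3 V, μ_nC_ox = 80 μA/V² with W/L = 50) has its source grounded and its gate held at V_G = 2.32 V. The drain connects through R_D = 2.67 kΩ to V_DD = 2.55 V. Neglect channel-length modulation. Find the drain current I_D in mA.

V_GS = V_G = 2.32 V, so V_ov = 2.32 − 1.3 = 1.02 V.
k_n = μ_nC_ox · (W/L) = 4 mA/V².
Assume saturation: I_D = ½ k_n V_ov² = 0.5 × 4 × 1.02² = 2.08 mA, giving V_DS = V_DD − I_D R_D = 2.55 − 2.08 × 2.67 = -3.01 V.
But -3.01 V < V_ov = 1.02 V, so the device is actually in triode.
In triode I_D = k_n[V_ov V_DS − ½ V_DS²] and I_D = (V_DD − V_DS)/R_D. Equating: 5.34 V_DS² − 11.89 V_DS + 2.55 = 0, giving V_DS = 0.24 V (the root below V_ov).
I_D = (2.55 − 0.24) / 2.67 = 0.865 mA.

I_D = 0.865 mA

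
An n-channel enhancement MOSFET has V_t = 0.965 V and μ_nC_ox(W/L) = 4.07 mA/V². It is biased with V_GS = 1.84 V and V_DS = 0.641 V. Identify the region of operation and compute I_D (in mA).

V_ov = V_GS − V_t = 1.84 − 0.965 = 0.875 V.
Since V_DS = 0.641 V < V_ov = 0.875 V, the device is in the triode region.
I_D = k_n [V_ov · V_DS − ½ V_DS²] = 4.07 × [0.875 × 0.641 − 0.5 × 0.641²] = 1.45 mA.

Triode; I_D = 1.45 mA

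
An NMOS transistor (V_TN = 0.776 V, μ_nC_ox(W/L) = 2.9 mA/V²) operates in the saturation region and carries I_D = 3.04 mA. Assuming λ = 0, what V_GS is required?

In saturation I_D = ½ k_n (V_GS − V_TN)², so V_GS − V_TN = √(2 I_D / k_n) = √(2 × 3.04 / 2.9) = 1.45 V.
V_GS = 0.776 + 1.45 = 2.22 V.

V_GS = 2.22 V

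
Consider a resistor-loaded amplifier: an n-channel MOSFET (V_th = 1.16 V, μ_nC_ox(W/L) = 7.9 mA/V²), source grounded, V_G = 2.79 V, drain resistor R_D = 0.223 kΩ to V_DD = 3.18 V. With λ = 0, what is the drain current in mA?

I_D = 9.36 mA

V_GS = V_G = 2.79 V, so V_ov = 2.79 − 1.16 = 1.63 V.
Assume saturation: I_D = ½ k_n V_ov² = 0.5 × 7.9 × 1.63² = 10.5 mA, giving V_DS = V_DD − I_D R_D = 3.18 − 10.5 × 0.223 = 0.84 V.
But 0.84 V < V_ov = 1.63 V, so the device is actually in triode.
In triode I_D = k_n[V_ov V_DS − ½ V_DS²] and I_D = (V_DD − V_DS)/R_D. Equating: 0.881 V_DS² − 3.872 V_DS + 3.18 = 0, giving V_DS = 1.09 V (the root below V_ov).
I_D = (3.18 − 1.09) / 0.223 = 9.36 mA.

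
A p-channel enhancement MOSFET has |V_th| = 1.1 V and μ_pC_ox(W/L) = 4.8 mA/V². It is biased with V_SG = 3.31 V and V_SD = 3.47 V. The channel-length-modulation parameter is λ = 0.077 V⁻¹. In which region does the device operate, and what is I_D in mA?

V_ov = V_SG − |V_th| = 3.31 − 1.1 = 2.21 V.
Since V_SD = 3.47 V ≥ V_ov = 2.21 V, the device is in saturation.
I_D = ½ k_p V_ov² (1 + λ V_SD) = 0.5 × 4.8 × 2.21² × (1 + 0.077 × 3.47) = 14.9 mA.

Saturation; I_D = 14.9 mA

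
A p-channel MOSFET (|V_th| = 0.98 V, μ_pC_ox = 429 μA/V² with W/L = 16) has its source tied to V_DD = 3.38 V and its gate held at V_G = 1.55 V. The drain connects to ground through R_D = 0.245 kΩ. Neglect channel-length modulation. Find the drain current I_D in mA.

I_D = 2.48 mA

V_SG = V_DD − V_G = 3.38 − 1.55 = 1.83 V, so V_ov = 1.83 − 0.98 = 0.85 V.
k_p = μ_pC_ox · (W/L) = 6.864 mA/V².
Assume saturation: I_D = ½ k_p V_ov² = 0.5 × 6.864 × 0.85² = 2.48 mA, giving V_SD = V_DD − I_D R_D = 3.38 − 2.48 × 0.245 = 2.77 V.
V_SD = 2.77 V ≥ V_ov = 0.85 V, confirming saturation.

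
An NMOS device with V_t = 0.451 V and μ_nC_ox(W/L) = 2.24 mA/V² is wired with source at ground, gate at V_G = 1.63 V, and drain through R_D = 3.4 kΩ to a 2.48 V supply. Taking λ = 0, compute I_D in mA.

I_D = 0.648 mA

V_GS = V_G = 1.63 V, so V_ov = 1.63 − 0.451 = 1.18 V.
Assume saturation: I_D = ½ k_n V_ov² = 0.5 × 2.24 × 1.18² = 1.56 mA, giving V_DS = V_DD − I_D R_D = 2.48 − 1.56 × 3.4 = -2.81 V.
But -2.81 V < V_ov = 1.18 V, so the device is actually in triode.
In triode I_D = k_n[V_ov V_DS − ½ V_DS²] and I_D = (V_DD − V_DS)/R_D. Equating: 3.81 V_DS² − 9.979 V_DS + 2.48 = 0, giving V_DS = 0.278 V (the root below V_ov).
I_D = (2.48 − 0.278) / 3.4 = 0.648 mA.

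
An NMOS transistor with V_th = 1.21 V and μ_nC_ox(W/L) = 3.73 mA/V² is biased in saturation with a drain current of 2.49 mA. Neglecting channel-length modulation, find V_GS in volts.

In saturation I_D = ½ k_n (V_GS − V_th)², so V_GS − V_th = √(2 I_D / k_n) = √(2 × 2.49 / 3.73) = 1.16 V.
V_GS = 1.21 + 1.16 = 2.37 V.

V_GS = 2.37 V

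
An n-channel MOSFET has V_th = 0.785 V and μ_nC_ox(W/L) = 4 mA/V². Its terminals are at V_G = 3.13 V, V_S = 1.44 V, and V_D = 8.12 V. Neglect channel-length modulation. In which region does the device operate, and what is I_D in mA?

V_GS = V_G − V_S = 3.13 − 1.44 = 1.69 V; V_DS = V_D − V_S = 8.12 − 1.44 = 6.68 V.
V_ov = V_GS − V_th = 1.69 − 0.785 = 0.905 V.
Since V_DS = 6.68 V ≥ V_ov = 0.905 V, the device is in saturation.
I_D = ½ k_n V_ov² = 0.5 × 4 × 0.905² = 1.64 mA.

Saturation; I_D = 1.64 mA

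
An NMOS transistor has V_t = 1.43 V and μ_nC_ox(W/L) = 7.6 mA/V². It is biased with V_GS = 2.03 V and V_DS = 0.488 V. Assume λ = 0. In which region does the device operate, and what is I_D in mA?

V_ov = V_GS − V_t = 2.03 − 1.43 = 0.6 V.
Since V_DS = 0.488 V < V_ov = 0.6 V, the device is in the triode region.
I_D = k_n [V_ov · V_DS − ½ V_DS²] = 7.6 × [0.6 × 0.488 − 0.5 × 0.488²] = 1.32 mA.

Triode; I_D = 1.32 mA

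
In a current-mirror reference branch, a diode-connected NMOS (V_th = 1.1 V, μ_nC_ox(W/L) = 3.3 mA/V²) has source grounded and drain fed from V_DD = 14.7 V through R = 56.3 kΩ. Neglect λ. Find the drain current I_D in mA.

I_D = 0.235 mA

With gate tied to drain, V_GS = V_DS ≥ V_GS − V_th, so the device is in saturation.
KCL at the drain: ½ k_n (V_GS − V_th)² = (V_DD − V_GS)/R.
Let x = V_GS − 1.1. Then 92.9 x² + x − 13.6 = 0, giving x = 0.377 V (positive root), so V_GS = 1.48 V.
I_D = (V_DD − V_GS)/R = (14.7 − 1.48) / 56.3 = 0.235 mA.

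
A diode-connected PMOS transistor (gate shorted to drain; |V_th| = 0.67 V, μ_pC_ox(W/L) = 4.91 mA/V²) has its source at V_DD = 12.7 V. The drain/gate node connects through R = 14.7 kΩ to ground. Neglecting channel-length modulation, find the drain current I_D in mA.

I_D = 0.780 mA

With gate tied to drain, V_SG = V_SD ≥ V_SG − |V_th|, so the device is in saturation.
KCL at the drain: ½ k_p (V_SG − |V_th|)² = (V_DD − V_SG)/R.
Let x = V_SG − 0.67. Then 36.1 x² + x − 12.03 = 0, giving x = 0.564 V (positive root), so V_SG = 1.23 V.
I_D = (V_DD − V_SG)/R = (12.7 − 1.23) / 14.7 = 0.78 mA.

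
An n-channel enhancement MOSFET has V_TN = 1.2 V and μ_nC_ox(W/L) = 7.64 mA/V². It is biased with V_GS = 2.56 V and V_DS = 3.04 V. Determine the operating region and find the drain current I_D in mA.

V_ov = V_GS − V_TN = 2.56 − 1.2 = 1.36 V.
Since V_DS = 3.04 V ≥ V_ov = 1.36 V, the device is in saturation.
I_D = ½ k_n V_ov² = 0.5 × 7.64 × 1.36² = 7.07 mA.

Saturation; I_D = 7.07 mA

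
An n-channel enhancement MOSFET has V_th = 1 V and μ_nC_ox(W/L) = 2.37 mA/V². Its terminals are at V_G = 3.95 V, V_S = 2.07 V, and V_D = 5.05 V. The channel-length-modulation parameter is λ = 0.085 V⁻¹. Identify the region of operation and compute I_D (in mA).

V_GS = V_G − V_S = 3.95 − 2.07 = 1.88 V; V_DS = V_D − V_S = 5.05 − 2.07 = 2.98 V.
V_ov = V_GS − V_th = 1.88 − 1 = 0.88 V.
Since V_DS = 2.98 V ≥ V_ov = 0.88 V, the device is in saturation.
I_D = ½ k_n V_ov² (1 + λ V_DS) = 0.5 × 2.37 × 0.88² × (1 + 0.085 × 2.98) = 1.15 mA.

Saturation; I_D = 1.15 mA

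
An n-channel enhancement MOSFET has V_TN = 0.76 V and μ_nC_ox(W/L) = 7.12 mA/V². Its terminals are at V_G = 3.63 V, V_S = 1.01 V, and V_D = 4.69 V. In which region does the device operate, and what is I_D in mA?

Saturation; I_D = 12.3 mA

V_GS = V_G − V_S = 3.63 − 1.01 = 2.62 V; V_DS = V_D − V_S = 4.69 − 1.01 = 3.68 V.
V_ov = V_GS − V_TN = 2.62 − 0.76 = 1.86 V.
Since V_DS = 3.68 V ≥ V_ov = 1.86 V, the device is in saturation.
I_D = ½ k_n V_ov² = 0.5 × 7.12 × 1.86² = 12.3 mA.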